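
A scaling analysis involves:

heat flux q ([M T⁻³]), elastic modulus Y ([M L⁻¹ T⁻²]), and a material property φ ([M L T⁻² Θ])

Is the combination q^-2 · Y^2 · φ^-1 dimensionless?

Sum the exponent of each base dimension across the product:
  M: −2·[q]_M + 2·[Y]_M − [φ]_M = −2·(1) + 2·(1) − (1) = -1
  L: −2·[q]_L + 2·[Y]_L − [φ]_L = −2·(0) + 2·(-1) − (1) = -3
  T: −2·[q]_T + 2·[Y]_T − [φ]_T = −2·(-3) + 2·(-2) − (-2) = 4
  Θ: −2·[q]_Θ + 2·[Y]_Θ − [φ]_Θ = −2·(0) + 2·(0) − (1) = -1
Net dimensions [M⁻¹ L⁻³ T⁴ Θ⁻¹] ≠ [1] — not dimensionless.

no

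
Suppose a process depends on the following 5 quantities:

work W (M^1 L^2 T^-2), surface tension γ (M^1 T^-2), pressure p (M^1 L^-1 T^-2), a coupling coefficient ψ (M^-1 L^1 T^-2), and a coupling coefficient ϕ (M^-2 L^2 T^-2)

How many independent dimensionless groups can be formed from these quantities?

There are 5 variables and 3 base dimensions (M, L, T).
The dimension matrix has rank 3.
Independent dimensionless groups: 5 − 3 = 2.

2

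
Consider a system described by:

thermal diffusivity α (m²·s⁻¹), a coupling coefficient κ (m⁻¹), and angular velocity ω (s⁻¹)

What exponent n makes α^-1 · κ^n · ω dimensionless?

-2

Balance the L exponent: (-1)·n from κ, plus −(2) + (0) = -2 from the rest, must sum to zero.
−n − 2 = 0, so n = -2.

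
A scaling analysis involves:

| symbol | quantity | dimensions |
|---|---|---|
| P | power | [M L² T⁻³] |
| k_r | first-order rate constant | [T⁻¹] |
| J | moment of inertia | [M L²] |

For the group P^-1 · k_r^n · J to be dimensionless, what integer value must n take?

3

Balance the T exponent: (-1)·n from k_r, plus −(-3) + (0) = 3 from the rest, must sum to zero.
−n + 3 = 0, so n = 3.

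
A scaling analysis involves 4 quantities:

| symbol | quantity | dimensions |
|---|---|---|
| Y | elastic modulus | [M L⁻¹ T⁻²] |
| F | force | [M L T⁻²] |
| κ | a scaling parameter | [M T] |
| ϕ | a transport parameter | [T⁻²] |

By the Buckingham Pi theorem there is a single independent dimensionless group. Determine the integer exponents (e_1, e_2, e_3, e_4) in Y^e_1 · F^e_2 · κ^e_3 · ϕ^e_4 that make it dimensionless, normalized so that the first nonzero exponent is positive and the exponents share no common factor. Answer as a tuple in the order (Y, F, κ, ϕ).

(1, 1, -2, -3)

M: e_1·(1) + e_2·(1) + e_3·(1) + e_4·(0) = 0
L: e_1·(-1) + e_2·(1) + e_3·(0) + e_4·(0) = 0
T: e_1·(-2) + e_2·(-2) + e_3·(1) + e_4·(-2) = 0
Solving this homogeneous linear system for the smallest-integer solution (first nonzero entry positive) gives (1, 1, -2, -3).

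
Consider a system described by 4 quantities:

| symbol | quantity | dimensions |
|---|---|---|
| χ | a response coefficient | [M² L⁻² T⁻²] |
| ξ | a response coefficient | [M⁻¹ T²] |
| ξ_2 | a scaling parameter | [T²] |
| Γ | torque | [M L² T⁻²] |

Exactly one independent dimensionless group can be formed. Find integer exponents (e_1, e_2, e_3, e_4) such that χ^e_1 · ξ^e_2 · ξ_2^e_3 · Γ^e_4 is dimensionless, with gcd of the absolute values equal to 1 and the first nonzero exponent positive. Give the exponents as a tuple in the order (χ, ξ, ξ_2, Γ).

(1, 3, -1, 1)

M: e_1·(2) + e_2·(-1) + e_3·(0) + e_4·(1) = 0
L: e_1·(-2) + e_2·(0) + e_3·(0) + e_4·(2) = 0
T: e_1·(-2) + e_2·(2) + e_3·(2) + e_4·(-2) = 0
Solving this homogeneous linear system for the smallest-integer solution (first nonzero entry positive) gives (1, 3, -1, 1).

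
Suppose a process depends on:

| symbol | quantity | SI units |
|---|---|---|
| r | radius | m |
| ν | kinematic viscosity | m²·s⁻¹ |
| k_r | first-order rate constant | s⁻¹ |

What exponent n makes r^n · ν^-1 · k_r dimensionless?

Balance the L exponent: (1)·n from r, plus −(2) + (0) = -2 from the rest, must sum to zero.
n − 2 = 0, so n = 2.

2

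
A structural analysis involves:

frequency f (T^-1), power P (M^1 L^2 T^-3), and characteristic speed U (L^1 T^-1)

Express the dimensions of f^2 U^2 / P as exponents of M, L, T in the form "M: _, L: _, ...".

M: -1, L: 0, T: -1

Collect each base-dimension exponent across the product:
  M: 2·(0) − (1) + 2·(0) = -1
  L: 2·(0) − (2) + 2·(1) = 0
  T: 2·(-1) − (-3) + 2·(-1) = -1
So the dimensions are [M⁻¹ T⁻¹].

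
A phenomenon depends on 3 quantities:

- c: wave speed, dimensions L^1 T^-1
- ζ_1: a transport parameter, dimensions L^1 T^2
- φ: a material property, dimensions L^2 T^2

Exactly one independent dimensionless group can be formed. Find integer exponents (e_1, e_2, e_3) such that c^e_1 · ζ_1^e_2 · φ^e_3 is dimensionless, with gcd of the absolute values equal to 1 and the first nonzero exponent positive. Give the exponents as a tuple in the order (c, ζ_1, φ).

(2, 4, -3)

L: e_1·(1) + e_2·(1) + e_3·(2) = 0
T: e_1·(-1) + e_2·(2) + e_3·(2) = 0
Solving this homogeneous linear system for the smallest-integer solution (first nonzero entry positive) gives (2, 4, -3).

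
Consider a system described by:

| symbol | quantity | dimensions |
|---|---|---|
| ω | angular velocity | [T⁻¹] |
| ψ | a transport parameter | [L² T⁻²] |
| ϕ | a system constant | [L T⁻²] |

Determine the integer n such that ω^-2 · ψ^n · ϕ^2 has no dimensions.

-1

Balance the L exponent: (2)·n from ψ, plus −2·(0) + 2·(1) = 2 from the rest, must sum to zero.
2n + 2 = 0, so n = -1.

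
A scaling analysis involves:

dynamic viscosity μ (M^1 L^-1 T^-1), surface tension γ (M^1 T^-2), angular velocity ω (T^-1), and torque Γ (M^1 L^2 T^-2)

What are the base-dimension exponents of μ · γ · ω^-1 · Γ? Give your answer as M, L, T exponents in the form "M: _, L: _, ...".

Collect each base-dimension exponent across the product:
  M: (1) + (1) − (0) + (1) = 3
  L: (-1) + (0) − (0) + (2) = 1
  T: (-1) + (-2) − (-1) + (-2) = -4
So the dimensions are [M³ L T⁻⁴].

M: 3, L: 1, T: -4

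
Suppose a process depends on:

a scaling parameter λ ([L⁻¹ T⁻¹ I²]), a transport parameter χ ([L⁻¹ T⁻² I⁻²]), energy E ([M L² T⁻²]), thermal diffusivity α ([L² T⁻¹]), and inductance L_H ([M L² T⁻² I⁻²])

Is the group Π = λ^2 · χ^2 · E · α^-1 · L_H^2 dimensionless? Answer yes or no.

Sum the exponent of each base dimension across the product:
  M: 2·[λ]_M + 2·[χ]_M + [E]_M − [α]_M + 2·[L_H]_M = 2·(0) + 2·(0) + (1) − (0) + 2·(1) = 3
  L: 2·[λ]_L + 2·[χ]_L + [E]_L − [α]_L + 2·[L_H]_L = 2·(-1) + 2·(-1) + (2) − (2) + 2·(2) = 0
  T: 2·[λ]_T + 2·[χ]_T + [E]_T − [α]_T + 2·[L_H]_T = 2·(-1) + 2·(-2) + (-2) − (-1) + 2·(-2) = -11
  I: 2·[λ]_I + 2·[χ]_I + [E]_I − [α]_I + 2·[L_H]_I = 2·(2) + 2·(-2) + (0) − (0) + 2·(-2) = -4
Net dimensions [M³ T⁻¹¹ I⁻⁴] ≠ [1] — not dimensionless.

no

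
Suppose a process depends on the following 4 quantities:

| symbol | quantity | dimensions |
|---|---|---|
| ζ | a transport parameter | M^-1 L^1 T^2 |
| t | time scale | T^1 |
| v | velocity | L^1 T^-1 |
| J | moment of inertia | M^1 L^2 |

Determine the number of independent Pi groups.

1

There are 4 variables and 3 base dimensions (M, L, T).
The dimension matrix has rank 3.
Independent dimensionless groups: 4 − 3 = 1.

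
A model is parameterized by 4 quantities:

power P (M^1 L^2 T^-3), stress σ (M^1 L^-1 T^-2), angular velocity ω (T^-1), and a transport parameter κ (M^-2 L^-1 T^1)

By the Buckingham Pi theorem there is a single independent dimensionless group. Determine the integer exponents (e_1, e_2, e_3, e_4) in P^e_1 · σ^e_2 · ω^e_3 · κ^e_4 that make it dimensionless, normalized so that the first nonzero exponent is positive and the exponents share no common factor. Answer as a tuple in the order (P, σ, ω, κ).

M: e_1·(1) + e_2·(1) + e_3·(0) + e_4·(-2) = 0
L: e_1·(2) + e_2·(-1) + e_3·(0) + e_4·(-1) = 0
T: e_1·(-3) + e_2·(-2) + e_3·(-1) + e_4·(1) = 0
Solving this homogeneous linear system for the smallest-integer solution (first nonzero entry positive) gives (1, 1, -4, 1).

(1, 1, -4, 1)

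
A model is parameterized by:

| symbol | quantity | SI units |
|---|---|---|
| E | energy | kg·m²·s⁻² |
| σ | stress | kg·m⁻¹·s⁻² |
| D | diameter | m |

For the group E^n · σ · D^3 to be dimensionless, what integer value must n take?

-1

Balance the M exponent: (1)·n from E, plus (1) + 3·(0) = 1 from the rest, must sum to zero.
n + 1 = 0, so n = -1.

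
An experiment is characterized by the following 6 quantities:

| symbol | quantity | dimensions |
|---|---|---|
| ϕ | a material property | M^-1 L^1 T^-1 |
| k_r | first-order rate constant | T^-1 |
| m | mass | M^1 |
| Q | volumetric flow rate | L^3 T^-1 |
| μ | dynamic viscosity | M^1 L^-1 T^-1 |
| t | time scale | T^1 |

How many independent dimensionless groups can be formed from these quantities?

There are 6 variables and 3 base dimensions (M, L, T).
The dimension matrix has rank 3.
Independent dimensionless groups: 6 − 3 = 3.

3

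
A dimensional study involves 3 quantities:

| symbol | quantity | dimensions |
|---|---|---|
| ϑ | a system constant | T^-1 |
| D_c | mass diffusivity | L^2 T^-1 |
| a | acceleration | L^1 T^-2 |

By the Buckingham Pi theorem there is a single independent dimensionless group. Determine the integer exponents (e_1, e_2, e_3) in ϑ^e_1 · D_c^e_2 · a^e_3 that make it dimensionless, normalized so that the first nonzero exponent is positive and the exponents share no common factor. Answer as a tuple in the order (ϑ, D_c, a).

(3, 1, -2)

L: e_1·(0) + e_2·(2) + e_3·(1) = 0
T: e_1·(-1) + e_2·(-1) + e_3·(-2) = 0
Solving this homogeneous linear system for the smallest-integer solution (first nonzero entry positive) gives (3, 1, -2).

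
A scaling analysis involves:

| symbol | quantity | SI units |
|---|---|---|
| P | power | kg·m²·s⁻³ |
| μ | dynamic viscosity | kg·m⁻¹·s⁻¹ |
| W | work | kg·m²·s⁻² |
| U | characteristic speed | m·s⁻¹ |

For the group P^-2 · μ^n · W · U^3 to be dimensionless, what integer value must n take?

Balance the M exponent: (1)·n from μ, plus −2·(1) + (1) + 3·(0) = -1 from the rest, must sum to zero.
n − 1 = 0, so n = 1.

1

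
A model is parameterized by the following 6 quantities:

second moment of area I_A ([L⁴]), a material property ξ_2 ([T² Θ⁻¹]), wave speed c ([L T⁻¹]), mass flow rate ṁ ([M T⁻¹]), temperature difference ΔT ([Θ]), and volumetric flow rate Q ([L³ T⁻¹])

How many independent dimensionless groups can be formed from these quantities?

2

There are 6 variables and 4 base dimensions (M, L, T, Θ).
The dimension matrix has rank 4.
Independent dimensionless groups: 6 − 4 = 2.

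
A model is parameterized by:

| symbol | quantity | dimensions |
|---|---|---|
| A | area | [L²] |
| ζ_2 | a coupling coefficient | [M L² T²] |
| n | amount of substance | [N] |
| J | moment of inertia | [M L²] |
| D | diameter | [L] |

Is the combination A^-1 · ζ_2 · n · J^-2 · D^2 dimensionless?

Sum the exponent of each base dimension across the product:
  M: −[A]_M + [ζ_2]_M + [n]_M − 2·[J]_M + 2·[D]_M = −(0) + (1) + (0) − 2·(1) + 2·(0) = -1
  L: −[A]_L + [ζ_2]_L + [n]_L − 2·[J]_L + 2·[D]_L = −(2) + (2) + (0) − 2·(2) + 2·(1) = -2
  T: −[A]_T + [ζ_2]_T + [n]_T − 2·[J]_T + 2·[D]_T = −(0) + (2) + (0) − 2·(0) + 2·(0) = 2
  N: −[A]_N + [ζ_2]_N + [n]_N − 2·[J]_N + 2·[D]_N = −(0) + (0) + (1) − 2·(0) + 2·(0) = 1
Net dimensions [M⁻¹ L⁻² T² N] ≠ [1] — not dimensionless.

no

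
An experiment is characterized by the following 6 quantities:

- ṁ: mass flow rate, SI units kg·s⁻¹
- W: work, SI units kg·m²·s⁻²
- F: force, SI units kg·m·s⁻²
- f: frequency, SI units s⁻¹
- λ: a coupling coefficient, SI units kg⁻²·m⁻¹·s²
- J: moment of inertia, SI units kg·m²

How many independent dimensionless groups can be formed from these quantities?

There are 6 variables and 3 base dimensions (M, L, T).
The dimension matrix has rank 3.
Independent dimensionless groups: 6 − 3 = 3.

3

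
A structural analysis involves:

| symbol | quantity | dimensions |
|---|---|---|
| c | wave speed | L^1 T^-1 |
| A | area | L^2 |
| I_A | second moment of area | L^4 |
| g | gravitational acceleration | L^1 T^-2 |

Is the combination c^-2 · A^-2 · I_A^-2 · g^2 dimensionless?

no

Sum the exponent of each base dimension across the product:
  L: −2·[c]_L − 2·[A]_L − 2·[I_A]_L + 2·[g]_L = −2·(1) − 2·(2) − 2·(4) + 2·(1) = -12
  T: −2·[c]_T − 2·[A]_T − 2·[I_A]_T + 2·[g]_T = −2·(-1) − 2·(0) − 2·(0) + 2·(-2) = -2
Net dimensions [L⁻¹² T⁻²] ≠ [1] — not dimensionless.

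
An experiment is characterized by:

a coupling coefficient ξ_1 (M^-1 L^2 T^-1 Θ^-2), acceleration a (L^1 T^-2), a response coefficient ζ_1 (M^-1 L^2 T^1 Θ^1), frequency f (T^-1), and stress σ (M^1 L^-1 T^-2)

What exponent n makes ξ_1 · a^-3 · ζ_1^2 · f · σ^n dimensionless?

3

Balance the M exponent: (1)·n from σ, plus (-1) − 3·(0) + 2·(-1) + (0) = -3 from the rest, must sum to zero.
n − 3 = 0, so n = 3.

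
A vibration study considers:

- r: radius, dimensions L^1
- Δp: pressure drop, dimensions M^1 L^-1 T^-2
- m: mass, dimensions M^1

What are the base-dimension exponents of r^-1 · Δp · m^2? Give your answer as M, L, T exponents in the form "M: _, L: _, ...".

M: 3, L: -2, T: -2

Collect each base-dimension exponent across the product:
  M: −(0) + (1) + 2·(1) = 3
  L: −(1) + (-1) + 2·(0) = -2
  T: −(0) + (-2) + 2·(0) = -2
So the dimensions are [M³ L⁻² T⁻²].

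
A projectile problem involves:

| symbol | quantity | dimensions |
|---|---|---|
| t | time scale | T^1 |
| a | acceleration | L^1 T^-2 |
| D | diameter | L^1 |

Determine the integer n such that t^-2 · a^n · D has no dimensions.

Balance the L exponent: (1)·n from a, plus −2·(0) + (1) = 1 from the rest, must sum to zero.
n + 1 = 0, so n = -1.

-1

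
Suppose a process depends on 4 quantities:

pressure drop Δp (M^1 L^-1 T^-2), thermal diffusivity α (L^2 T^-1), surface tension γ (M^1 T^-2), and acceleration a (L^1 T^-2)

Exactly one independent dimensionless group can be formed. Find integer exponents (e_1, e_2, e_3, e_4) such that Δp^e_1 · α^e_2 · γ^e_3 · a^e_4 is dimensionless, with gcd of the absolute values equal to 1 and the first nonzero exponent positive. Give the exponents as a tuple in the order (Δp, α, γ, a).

(3, 2, -3, -1)

M: e_1·(1) + e_2·(0) + e_3·(1) + e_4·(0) = 0
L: e_1·(-1) + e_2·(2) + e_3·(0) + e_4·(1) = 0
T: e_1·(-2) + e_2·(-1) + e_3·(-2) + e_4·(-2) = 0
Solving this homogeneous linear system for the smallest-integer solution (first nonzero entry positive) gives (3, 2, -3, -1).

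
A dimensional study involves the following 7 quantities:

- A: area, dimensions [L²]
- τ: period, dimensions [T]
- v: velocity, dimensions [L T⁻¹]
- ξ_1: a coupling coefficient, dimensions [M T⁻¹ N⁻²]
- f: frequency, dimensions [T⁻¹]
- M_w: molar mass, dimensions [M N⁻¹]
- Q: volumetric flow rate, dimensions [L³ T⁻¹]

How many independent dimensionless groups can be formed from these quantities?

3

There are 7 variables and 4 base dimensions (M, L, T, N).
The dimension matrix has rank 4.
Independent dimensionless groups: 7 − 4 = 3.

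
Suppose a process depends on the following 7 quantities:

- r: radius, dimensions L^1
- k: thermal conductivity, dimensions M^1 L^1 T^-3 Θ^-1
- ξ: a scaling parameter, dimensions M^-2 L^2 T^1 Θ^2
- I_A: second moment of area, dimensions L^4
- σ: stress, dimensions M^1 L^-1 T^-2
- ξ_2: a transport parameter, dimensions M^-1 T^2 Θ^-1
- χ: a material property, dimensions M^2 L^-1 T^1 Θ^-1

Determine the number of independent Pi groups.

There are 7 variables and 4 base dimensions (M, L, T, Θ).
The dimension matrix has rank 4.
Independent dimensionless groups: 7 − 4 = 3.

3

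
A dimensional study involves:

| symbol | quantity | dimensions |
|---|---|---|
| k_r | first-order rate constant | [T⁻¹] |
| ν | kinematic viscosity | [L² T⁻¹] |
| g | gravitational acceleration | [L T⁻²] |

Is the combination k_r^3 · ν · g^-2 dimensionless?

yes

Sum the exponent of each base dimension across the product:
  M: 3·[k_r]_M + [ν]_M − 2·[g]_M = 3·(0) + (0) − 2·(0) = 0
  L: 3·[k_r]_L + [ν]_L − 2·[g]_L = 3·(0) + (2) − 2·(1) = 0
  T: 3·[k_r]_T + [ν]_T − 2·[g]_T = 3·(-1) + (-1) − 2·(-2) = 0
All base exponents vanish — dimensionless.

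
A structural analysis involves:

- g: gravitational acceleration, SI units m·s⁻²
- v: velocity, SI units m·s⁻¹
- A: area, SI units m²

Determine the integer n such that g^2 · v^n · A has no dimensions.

Balance the L exponent: (1)·n from v, plus 2·(1) + (2) = 4 from the rest, must sum to zero.
n + 4 = 0, so n = -4.

-4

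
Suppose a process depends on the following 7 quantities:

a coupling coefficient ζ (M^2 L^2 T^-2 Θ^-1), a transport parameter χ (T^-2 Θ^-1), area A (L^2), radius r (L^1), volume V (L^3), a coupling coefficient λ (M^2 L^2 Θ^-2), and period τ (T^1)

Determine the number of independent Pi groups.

There are 7 variables and 4 base dimensions (M, L, T, Θ).
The dimension matrix has rank 4.
Independent dimensionless groups: 7 − 4 = 3.

3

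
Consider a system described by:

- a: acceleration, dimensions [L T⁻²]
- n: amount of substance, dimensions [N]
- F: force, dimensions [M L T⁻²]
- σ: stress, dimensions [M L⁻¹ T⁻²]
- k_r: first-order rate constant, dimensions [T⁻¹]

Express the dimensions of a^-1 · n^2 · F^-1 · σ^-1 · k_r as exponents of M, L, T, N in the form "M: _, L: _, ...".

M: -2, L: -1, T: 5, N: 2

Collect each base-dimension exponent across the product:
  M: −(0) + 2·(0) − (1) − (1) + (0) = -2
  L: −(1) + 2·(0) − (1) − (-1) + (0) = -1
  T: −(-2) + 2·(0) − (-2) − (-2) + (-1) = 5
  N: −(0) + 2·(1) − (0) − (0) + (0) = 2
So the dimensions are [M⁻² L⁻¹ T⁵ N²].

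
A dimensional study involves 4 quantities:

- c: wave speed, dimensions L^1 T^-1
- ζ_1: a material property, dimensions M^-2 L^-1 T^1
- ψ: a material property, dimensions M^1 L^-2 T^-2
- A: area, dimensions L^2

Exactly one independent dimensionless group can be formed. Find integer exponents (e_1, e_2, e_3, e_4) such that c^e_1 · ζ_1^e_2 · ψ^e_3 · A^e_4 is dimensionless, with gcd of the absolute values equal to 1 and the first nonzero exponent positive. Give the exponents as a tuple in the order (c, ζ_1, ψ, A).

(3, -1, -2, -4)

M: e_1·(0) + e_2·(-2) + e_3·(1) + e_4·(0) = 0
L: e_1·(1) + e_2·(-1) + e_3·(-2) + e_4·(2) = 0
T: e_1·(-1) + e_2·(1) + e_3·(-2) + e_4·(0) = 0
Solving this homogeneous linear system for the smallest-integer solution (first nonzero entry positive) gives (3, -1, -2, -4).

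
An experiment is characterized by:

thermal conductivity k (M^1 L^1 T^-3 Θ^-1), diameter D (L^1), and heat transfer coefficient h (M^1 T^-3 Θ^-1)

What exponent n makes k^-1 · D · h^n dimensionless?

1

Balance the M exponent: (1)·n from h, plus −(1) + (0) = -1 from the rest, must sum to zero.
n − 1 = 0, so n = 1.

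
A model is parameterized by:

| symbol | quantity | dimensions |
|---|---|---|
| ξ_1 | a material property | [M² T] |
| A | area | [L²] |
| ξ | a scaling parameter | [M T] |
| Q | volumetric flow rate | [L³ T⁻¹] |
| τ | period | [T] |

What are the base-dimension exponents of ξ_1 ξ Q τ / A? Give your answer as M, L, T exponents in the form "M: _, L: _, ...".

M: 3, L: 1, T: 2

Collect each base-dimension exponent across the product:
  M: (2) − (0) + (1) + (0) + (0) = 3
  L: (0) − (2) + (0) + (3) + (0) = 1
  T: (1) − (0) + (1) + (-1) + (1) = 2
So the dimensions are [M³ L T²].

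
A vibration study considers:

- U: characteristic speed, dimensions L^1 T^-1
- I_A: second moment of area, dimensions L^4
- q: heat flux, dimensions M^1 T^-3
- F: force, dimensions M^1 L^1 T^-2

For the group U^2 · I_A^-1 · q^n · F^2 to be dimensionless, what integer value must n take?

-2

Balance the M exponent: (1)·n from q, plus 2·(0) − (0) + 2·(1) = 2 from the rest, must sum to zero.
n + 2 = 0, so n = -2.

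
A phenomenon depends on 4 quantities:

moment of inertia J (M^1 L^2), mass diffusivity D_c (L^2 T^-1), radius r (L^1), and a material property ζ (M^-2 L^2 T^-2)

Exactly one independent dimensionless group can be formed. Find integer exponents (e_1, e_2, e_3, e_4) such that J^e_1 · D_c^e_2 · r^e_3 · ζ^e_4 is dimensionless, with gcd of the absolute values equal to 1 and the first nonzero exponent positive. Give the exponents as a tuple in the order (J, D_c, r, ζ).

M: e_1·(1) + e_2·(0) + e_3·(0) + e_4·(-2) = 0
L: e_1·(2) + e_2·(2) + e_3·(1) + e_4·(2) = 0
T: e_1·(0) + e_2·(-1) + e_3·(0) + e_4·(-2) = 0
Solving this homogeneous linear system for the smallest-integer solution (first nonzero entry positive) gives (2, -2, -2, 1).

(2, -2, -2, 1)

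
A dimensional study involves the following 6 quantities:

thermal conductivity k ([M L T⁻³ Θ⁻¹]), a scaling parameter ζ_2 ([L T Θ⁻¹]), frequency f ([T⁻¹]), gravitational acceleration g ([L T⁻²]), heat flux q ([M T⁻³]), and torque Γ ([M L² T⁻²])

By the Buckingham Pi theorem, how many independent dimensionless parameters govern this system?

2

There are 6 variables and 4 base dimensions (M, L, T, Θ).
The dimension matrix has rank 4.
Independent dimensionless groups: 6 − 4 = 2.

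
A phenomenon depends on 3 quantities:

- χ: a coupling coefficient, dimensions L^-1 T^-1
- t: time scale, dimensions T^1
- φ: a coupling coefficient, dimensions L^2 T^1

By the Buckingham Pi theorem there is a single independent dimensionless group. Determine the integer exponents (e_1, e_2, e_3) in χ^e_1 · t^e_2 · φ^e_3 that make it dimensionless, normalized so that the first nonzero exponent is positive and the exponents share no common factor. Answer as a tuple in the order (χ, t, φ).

(2, 1, 1)

L: e_1·(-1) + e_2·(0) + e_3·(2) = 0
T: e_1·(-1) + e_2·(1) + e_3·(1) = 0
Solving this homogeneous linear system for the smallest-integer solution (first nonzero entry positive) gives (2, 1, 1).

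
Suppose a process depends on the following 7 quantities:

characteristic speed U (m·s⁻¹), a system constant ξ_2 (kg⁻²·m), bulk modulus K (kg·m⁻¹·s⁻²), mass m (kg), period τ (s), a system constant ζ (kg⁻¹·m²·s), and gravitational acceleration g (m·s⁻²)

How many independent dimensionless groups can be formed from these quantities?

There are 7 variables and 3 base dimensions (M, L, T).
The dimension matrix has rank 3.
Independent dimensionless groups: 7 − 3 = 4.

4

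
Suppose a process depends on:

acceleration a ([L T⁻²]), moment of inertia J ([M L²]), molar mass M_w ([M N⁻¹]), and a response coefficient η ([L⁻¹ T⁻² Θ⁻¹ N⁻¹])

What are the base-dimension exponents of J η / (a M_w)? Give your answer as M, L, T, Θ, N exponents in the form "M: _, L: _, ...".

Collect each base-dimension exponent across the product:
  M: −(0) + (1) − (1) + (0) = 0
  L: −(1) + (2) − (0) + (-1) = 0
  T: −(-2) + (0) − (0) + (-2) = 0
  Θ: −(0) + (0) − (0) + (-1) = -1
  N: −(0) + (0) − (-1) + (-1) = 0
So the dimensions are [Θ⁻¹].

M: 0, L: 0, T: 0, Θ: -1, N: 0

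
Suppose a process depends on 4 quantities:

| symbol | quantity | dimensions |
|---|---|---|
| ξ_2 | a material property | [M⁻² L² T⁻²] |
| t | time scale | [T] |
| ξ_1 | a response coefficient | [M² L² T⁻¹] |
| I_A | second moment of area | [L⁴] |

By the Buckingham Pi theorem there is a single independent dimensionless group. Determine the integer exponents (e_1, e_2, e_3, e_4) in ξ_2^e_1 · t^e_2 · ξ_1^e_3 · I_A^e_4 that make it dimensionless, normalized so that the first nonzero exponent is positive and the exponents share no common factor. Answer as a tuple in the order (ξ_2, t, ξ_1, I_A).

(1, 3, 1, -1)

M: e_1·(-2) + e_2·(0) + e_3·(2) + e_4·(0) = 0
L: e_1·(2) + e_2·(0) + e_3·(2) + e_4·(4) = 0
T: e_1·(-2) + e_2·(1) + e_3·(-1) + e_4·(0) = 0
Solving this homogeneous linear system for the smallest-integer solution (first nonzero entry positive) gives (1, 3, 1, -1).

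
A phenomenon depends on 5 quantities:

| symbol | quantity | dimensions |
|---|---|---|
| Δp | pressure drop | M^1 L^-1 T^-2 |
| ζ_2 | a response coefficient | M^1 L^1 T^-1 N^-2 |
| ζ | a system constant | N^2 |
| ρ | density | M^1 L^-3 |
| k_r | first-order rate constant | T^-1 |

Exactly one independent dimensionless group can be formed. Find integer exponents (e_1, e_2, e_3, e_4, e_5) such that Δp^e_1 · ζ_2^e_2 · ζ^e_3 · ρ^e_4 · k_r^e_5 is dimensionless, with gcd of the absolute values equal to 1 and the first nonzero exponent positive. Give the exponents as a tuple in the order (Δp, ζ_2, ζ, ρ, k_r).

M: e_1·(1) + e_2·(1) + e_3·(0) + e_4·(1) + e_5·(0) = 0
L: e_1·(-1) + e_2·(1) + e_3·(0) + e_4·(-3) + e_5·(0) = 0
T: e_1·(-2) + e_2·(-1) + e_3·(0) + e_4·(0) + e_5·(-1) = 0
N: e_1·(0) + e_2·(-2) + e_3·(2) + e_4·(0) + e_5·(0) = 0
Solving this homogeneous linear system for the smallest-integer solution (first nonzero entry positive) gives (2, -1, -1, -1, -3).

(2, -1, -1, -1, -3)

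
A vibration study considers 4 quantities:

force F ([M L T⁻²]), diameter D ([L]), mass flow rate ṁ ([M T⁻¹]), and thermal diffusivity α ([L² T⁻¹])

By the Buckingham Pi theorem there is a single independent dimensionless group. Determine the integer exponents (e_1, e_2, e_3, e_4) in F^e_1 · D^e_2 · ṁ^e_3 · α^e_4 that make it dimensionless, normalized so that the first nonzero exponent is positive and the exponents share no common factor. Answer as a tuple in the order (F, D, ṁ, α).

M: e_1·(1) + e_2·(0) + e_3·(1) + e_4·(0) = 0
L: e_1·(1) + e_2·(1) + e_3·(0) + e_4·(2) = 0
T: e_1·(-2) + e_2·(0) + e_3·(-1) + e_4·(-1) = 0
Solving this homogeneous linear system for the smallest-integer solution (first nonzero entry positive) gives (1, 1, -1, -1).

(1, 1, -1, -1)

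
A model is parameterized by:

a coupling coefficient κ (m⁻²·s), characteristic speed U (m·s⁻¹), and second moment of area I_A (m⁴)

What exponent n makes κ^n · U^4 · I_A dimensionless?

Balance the L exponent: (-2)·n from κ, plus 4·(1) + (4) = 8 from the rest, must sum to zero.
-2n + 8 = 0, so n = 4.

4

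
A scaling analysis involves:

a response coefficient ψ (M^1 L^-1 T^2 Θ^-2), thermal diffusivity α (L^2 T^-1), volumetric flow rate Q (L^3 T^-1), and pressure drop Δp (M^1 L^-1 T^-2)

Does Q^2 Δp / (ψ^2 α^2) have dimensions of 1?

no

Sum the exponent of each base dimension across the product:
  M: −2·[ψ]_M − 2·[α]_M + 2·[Q]_M + [Δp]_M = −2·(1) − 2·(0) + 2·(0) + (1) = -1
  L: −2·[ψ]_L − 2·[α]_L + 2·[Q]_L + [Δp]_L = −2·(-1) − 2·(2) + 2·(3) + (-1) = 3
  T: −2·[ψ]_T − 2·[α]_T + 2·[Q]_T + [Δp]_T = −2·(2) − 2·(-1) + 2·(-1) + (-2) = -6
  Θ: −2·[ψ]_Θ − 2·[α]_Θ + 2·[Q]_Θ + [Δp]_Θ = −2·(-2) − 2·(0) + 2·(0) + (0) = 4
Net dimensions [M⁻¹ L³ T⁻⁶ Θ⁴] ≠ [1] — not dimensionless.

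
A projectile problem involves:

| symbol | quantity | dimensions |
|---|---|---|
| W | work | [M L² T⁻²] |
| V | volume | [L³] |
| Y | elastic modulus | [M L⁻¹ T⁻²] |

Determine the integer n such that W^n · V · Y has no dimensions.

-1

Balance the M exponent: (1)·n from W, plus (0) + (1) = 1 from the rest, must sum to zero.
n + 1 = 0, so n = -1.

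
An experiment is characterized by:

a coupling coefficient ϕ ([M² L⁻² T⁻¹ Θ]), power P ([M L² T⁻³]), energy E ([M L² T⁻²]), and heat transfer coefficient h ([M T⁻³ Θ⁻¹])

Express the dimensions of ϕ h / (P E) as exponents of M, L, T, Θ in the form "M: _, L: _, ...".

Collect each base-dimension exponent across the product:
  M: (2) − (1) − (1) + (1) = 1
  L: (-2) − (2) − (2) + (0) = -6
  T: (-1) − (-3) − (-2) + (-3) = 1
  Θ: (1) − (0) − (0) + (-1) = 0
So the dimensions are [M L⁻⁶ T].

M: 1, L: -6, T: 1, Θ: 0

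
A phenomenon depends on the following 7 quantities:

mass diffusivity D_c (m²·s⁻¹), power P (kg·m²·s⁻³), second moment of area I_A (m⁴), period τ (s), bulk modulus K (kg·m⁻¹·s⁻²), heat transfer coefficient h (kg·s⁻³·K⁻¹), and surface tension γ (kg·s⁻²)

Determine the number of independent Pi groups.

There are 7 variables and 4 base dimensions (M, L, T, Θ).
The dimension matrix has rank 4.
Independent dimensionless groups: 7 − 4 = 3.

3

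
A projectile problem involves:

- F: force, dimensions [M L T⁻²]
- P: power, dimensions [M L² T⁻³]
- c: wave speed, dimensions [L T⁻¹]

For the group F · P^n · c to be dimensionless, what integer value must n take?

-1

Balance the M exponent: (1)·n from P, plus (1) + (0) = 1 from the rest, must sum to zero.
n + 1 = 0, so n = -1.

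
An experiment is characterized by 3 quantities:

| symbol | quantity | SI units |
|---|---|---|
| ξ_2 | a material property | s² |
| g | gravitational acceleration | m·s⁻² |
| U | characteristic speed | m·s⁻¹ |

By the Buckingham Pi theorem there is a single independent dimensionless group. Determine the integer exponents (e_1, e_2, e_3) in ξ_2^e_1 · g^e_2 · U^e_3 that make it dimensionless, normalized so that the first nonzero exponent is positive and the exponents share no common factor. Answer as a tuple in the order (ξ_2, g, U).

(1, 2, -2)

L: e_1·(0) + e_2·(1) + e_3·(1) = 0
T: e_1·(2) + e_2·(-2) + e_3·(-1) = 0
Solving this homogeneous linear system for the smallest-integer solution (first nonzero entry positive) gives (1, 2, -2).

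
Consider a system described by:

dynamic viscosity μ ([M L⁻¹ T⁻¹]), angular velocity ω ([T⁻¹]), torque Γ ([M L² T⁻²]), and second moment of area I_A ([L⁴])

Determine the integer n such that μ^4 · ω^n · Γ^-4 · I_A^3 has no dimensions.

4

Balance the T exponent: (-1)·n from ω, plus 4·(-1) − 4·(-2) + 3·(0) = 4 from the rest, must sum to zero.
−n + 4 = 0, so n = 4.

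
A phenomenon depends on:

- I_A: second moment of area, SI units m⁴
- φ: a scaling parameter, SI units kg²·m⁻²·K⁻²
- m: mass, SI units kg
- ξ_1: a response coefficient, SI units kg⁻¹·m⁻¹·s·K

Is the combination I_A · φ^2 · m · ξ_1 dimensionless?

Sum the exponent of each base dimension across the product:
  M: [I_A]_M + 2·[φ]_M + [m]_M + [ξ_1]_M = (0) + 2·(2) + (1) + (-1) = 4
  L: [I_A]_L + 2·[φ]_L + [m]_L + [ξ_1]_L = (4) + 2·(-2) + (0) + (-1) = -1
  T: [I_A]_T + 2·[φ]_T + [m]_T + [ξ_1]_T = (0) + 2·(0) + (0) + (1) = 1
  Θ: [I_A]_Θ + 2·[φ]_Θ + [m]_Θ + [ξ_1]_Θ = (0) + 2·(-2) + (0) + (1) = -3
Net dimensions [M⁴ L⁻¹ T Θ⁻³] ≠ [1] — not dimensionless.

no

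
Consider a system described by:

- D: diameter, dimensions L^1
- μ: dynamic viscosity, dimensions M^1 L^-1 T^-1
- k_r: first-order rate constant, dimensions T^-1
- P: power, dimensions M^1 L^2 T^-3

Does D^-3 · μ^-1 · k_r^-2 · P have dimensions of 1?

Sum the exponent of each base dimension across the product:
  M: −3·[D]_M − [μ]_M − 2·[k_r]_M + [P]_M = −3·(0) − (1) − 2·(0) + (1) = 0
  L: −3·[D]_L − [μ]_L − 2·[k_r]_L + [P]_L = −3·(1) − (-1) − 2·(0) + (2) = 0
  T: −3·[D]_T − [μ]_T − 2·[k_r]_T + [P]_T = −3·(0) − (-1) − 2·(-1) + (-3) = 0
  I: −3·[D]_I − [μ]_I − 2·[k_r]_I + [P]_I = −3·(0) − (0) − 2·(0) + (0) = 0
All base exponents vanish — dimensionless.

yes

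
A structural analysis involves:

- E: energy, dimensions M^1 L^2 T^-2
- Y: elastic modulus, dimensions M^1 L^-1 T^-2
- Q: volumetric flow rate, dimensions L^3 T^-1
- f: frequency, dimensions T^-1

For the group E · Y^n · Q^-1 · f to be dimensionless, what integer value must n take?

-1

Balance the M exponent: (1)·n from Y, plus (1) − (0) + (0) = 1 from the rest, must sum to zero.
n + 1 = 0, so n = -1.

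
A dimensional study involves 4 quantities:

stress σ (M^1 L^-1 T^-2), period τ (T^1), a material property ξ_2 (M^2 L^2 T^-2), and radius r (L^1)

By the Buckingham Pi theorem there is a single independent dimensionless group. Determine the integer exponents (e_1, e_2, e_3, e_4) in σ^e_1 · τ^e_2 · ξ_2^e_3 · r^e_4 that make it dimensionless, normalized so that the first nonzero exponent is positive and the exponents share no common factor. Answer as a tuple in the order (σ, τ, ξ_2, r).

M: e_1·(1) + e_2·(0) + e_3·(2) + e_4·(0) = 0
L: e_1·(-1) + e_2·(0) + e_3·(2) + e_4·(1) = 0
T: e_1·(-2) + e_2·(1) + e_3·(-2) + e_4·(0) = 0
Solving this homogeneous linear system for the smallest-integer solution (first nonzero entry positive) gives (2, 2, -1, 4).

(2, 2, -1, 4)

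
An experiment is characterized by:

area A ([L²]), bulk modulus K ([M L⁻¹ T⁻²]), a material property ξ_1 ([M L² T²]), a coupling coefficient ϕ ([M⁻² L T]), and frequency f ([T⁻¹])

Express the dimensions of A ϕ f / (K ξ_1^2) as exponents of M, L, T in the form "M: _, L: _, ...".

Collect each base-dimension exponent across the product:
  M: (0) − (1) − 2·(1) + (-2) + (0) = -5
  L: (2) − (-1) − 2·(2) + (1) + (0) = 0
  T: (0) − (-2) − 2·(2) + (1) + (-1) = -2
So the dimensions are [M⁻⁵ T⁻²].

M: -5, L: 0, T: -2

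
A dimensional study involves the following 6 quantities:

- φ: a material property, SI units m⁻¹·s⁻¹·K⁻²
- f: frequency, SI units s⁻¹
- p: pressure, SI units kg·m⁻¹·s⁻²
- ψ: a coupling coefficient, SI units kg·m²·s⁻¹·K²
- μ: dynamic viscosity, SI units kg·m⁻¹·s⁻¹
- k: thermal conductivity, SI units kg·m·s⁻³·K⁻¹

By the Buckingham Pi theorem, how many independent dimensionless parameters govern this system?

2

There are 6 variables and 4 base dimensions (M, L, T, Θ).
The dimension matrix has rank 4.
Independent dimensionless groups: 6 − 4 = 2.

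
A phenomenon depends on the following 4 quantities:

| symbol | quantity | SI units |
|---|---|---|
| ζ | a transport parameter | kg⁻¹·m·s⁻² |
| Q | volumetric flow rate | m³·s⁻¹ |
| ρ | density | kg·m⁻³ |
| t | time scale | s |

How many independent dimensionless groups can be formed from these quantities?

There are 4 variables and 3 base dimensions (M, L, T).
The dimension matrix has rank 3.
Independent dimensionless groups: 4 − 3 = 1.

1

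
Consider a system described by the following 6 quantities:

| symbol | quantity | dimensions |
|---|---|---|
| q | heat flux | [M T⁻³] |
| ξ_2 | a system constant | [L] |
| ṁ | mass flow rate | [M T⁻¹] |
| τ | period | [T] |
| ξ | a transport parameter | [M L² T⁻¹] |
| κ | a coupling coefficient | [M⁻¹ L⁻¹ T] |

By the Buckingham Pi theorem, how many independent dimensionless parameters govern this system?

There are 6 variables and 3 base dimensions (M, L, T).
The dimension matrix has rank 3.
Independent dimensionless groups: 6 − 3 = 3.

3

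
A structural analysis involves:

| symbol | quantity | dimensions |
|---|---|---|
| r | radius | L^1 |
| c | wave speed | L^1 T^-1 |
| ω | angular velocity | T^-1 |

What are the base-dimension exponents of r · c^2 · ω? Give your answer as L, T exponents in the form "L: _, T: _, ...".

L: 3, T: -3

Collect each base-dimension exponent across the product:
  L: (1) + 2·(1) + (0) = 3
  T: (0) + 2·(-1) + (-1) = -3
So the dimensions are [L³ T⁻³].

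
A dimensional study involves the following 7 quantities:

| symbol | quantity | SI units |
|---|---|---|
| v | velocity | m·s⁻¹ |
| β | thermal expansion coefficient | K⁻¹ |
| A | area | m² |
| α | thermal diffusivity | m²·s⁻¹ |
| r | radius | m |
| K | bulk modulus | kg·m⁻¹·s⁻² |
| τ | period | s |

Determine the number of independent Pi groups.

3

There are 7 variables and 4 base dimensions (M, L, T, Θ).
The dimension matrix has rank 4.
Independent dimensionless groups: 7 − 4 = 3.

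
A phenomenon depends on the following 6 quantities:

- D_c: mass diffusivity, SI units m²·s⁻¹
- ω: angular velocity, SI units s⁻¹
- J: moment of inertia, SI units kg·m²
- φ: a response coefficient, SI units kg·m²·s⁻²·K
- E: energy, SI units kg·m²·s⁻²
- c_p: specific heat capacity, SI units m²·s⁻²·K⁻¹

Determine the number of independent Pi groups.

2

There are 6 variables and 4 base dimensions (M, L, T, Θ).
The dimension matrix has rank 4.
Independent dimensionless groups: 6 − 4 = 2.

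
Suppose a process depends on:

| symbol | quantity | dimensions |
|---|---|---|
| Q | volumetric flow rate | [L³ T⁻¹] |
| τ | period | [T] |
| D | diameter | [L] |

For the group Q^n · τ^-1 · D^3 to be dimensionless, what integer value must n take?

Balance the L exponent: (3)·n from Q, plus −(0) + 3·(1) = 3 from the rest, must sum to zero.
3n + 3 = 0, so n = -1.

-1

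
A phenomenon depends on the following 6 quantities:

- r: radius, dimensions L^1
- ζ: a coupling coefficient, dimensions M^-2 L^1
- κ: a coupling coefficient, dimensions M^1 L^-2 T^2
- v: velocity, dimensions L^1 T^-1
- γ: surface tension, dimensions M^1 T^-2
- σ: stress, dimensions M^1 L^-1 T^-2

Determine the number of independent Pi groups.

3

There are 6 variables and 3 base dimensions (M, L, T).
The dimension matrix has rank 3.
Independent dimensionless groups: 6 − 3 = 3.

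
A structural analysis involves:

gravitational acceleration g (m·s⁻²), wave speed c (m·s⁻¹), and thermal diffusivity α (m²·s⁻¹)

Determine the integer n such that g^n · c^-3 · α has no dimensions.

1

Balance the L exponent: (1)·n from g, plus −3·(1) + (2) = -1 from the rest, must sum to zero.
n − 1 = 0, so n = 1.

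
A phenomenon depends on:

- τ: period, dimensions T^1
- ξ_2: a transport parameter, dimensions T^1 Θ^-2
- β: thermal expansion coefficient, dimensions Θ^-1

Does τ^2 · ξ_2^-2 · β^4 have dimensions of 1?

yes

Sum the exponent of each base dimension across the product:
  M: 2·[τ]_M − 2·[ξ_2]_M + 4·[β]_M = 2·(0) − 2·(0) + 4·(0) = 0
  L: 2·[τ]_L − 2·[ξ_2]_L + 4·[β]_L = 2·(0) − 2·(0) + 4·(0) = 0
  T: 2·[τ]_T − 2·[ξ_2]_T + 4·[β]_T = 2·(1) − 2·(1) + 4·(0) = 0
  Θ: 2·[τ]_Θ − 2·[ξ_2]_Θ + 4·[β]_Θ = 2·(0) − 2·(-2) + 4·(-1) = 0
All base exponents vanish — dimensionless.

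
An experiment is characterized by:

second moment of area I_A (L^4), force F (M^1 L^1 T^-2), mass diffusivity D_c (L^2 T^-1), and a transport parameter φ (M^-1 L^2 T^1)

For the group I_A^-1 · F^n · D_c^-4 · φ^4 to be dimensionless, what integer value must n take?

Balance the M exponent: (1)·n from F, plus −(0) − 4·(0) + 4·(-1) = -4 from the rest, must sum to zero.
n − 4 = 0, so n = 4.

4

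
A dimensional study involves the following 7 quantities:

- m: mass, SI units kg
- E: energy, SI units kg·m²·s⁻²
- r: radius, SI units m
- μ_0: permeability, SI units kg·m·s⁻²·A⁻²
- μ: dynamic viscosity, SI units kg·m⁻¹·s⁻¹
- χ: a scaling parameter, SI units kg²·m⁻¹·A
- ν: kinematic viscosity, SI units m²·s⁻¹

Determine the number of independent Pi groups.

There are 7 variables and 4 base dimensions (M, L, T, I).
The dimension matrix has rank 4.
Independent dimensionless groups: 7 − 4 = 3.

3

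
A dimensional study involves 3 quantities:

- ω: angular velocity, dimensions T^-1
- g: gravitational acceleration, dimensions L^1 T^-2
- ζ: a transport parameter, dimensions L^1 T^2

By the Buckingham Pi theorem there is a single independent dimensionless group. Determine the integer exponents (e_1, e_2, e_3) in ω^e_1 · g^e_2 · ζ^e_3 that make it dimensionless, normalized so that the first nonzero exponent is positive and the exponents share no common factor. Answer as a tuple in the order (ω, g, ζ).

(4, -1, 1)

L: e_1·(0) + e_2·(1) + e_3·(1) = 0
T: e_1·(-1) + e_2·(-2) + e_3·(2) = 0
Solving this homogeneous linear system for the smallest-integer solution (first nonzero entry positive) gives (4, -1, 1).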